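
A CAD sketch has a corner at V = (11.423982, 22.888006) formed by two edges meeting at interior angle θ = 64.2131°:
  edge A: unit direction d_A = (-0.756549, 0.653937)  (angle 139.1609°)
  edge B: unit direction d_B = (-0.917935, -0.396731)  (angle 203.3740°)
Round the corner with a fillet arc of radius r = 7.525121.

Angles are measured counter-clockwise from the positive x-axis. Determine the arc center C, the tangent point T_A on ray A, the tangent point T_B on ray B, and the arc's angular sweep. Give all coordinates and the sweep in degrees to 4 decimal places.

bisector direction at 171.2674° = (-0.988408,0.151822)
center distance |VC| = r/sin(θ/2) = 7.525121/sin(32.1065°) = 14.158393
C = V + |VC|·bis = (-2.5703,25.0376)
T_A = V + ((C−V)·d_A)·d_A = V + 11.9930·d_A = (2.3507,30.7307)
T_B = V + ((C−V)·d_B)·d_B = V + 11.9930·d_B = (0.4152,18.1300)
sweep = 180° − θ = 115.7869°

center=(-2.5703,25.0376) T_A=(2.3507,30.7307) T_B=(0.4152,18.1300) sweep=115.7869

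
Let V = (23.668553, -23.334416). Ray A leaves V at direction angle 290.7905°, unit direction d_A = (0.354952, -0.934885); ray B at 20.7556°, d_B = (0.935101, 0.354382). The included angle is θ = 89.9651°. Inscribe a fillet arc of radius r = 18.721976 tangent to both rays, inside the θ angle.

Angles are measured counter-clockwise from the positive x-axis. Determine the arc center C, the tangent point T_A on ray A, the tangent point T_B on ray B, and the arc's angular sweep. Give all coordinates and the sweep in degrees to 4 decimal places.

center=(47.8209,-34.2026) T_A=(30.3180,-40.8480) T_B=(41.1862,-16.6956) sweep=90.0349

bisector direction at 335.7731° = (0.911927,-0.410352)
center distance |VC| = r/sin(θ/2) = 18.721976/sin(44.9826°) = 26.484940
C = V + |VC|·bis = (47.8209,-34.2026)
T_A = V + ((C−V)·d_A)·d_A = V + 18.7334·d_A = (30.3180,-40.8480)
T_B = V + ((C−V)·d_B)·d_B = V + 18.7334·d_B = (41.1862,-16.6956)
sweep = 180° − θ = 90.0349°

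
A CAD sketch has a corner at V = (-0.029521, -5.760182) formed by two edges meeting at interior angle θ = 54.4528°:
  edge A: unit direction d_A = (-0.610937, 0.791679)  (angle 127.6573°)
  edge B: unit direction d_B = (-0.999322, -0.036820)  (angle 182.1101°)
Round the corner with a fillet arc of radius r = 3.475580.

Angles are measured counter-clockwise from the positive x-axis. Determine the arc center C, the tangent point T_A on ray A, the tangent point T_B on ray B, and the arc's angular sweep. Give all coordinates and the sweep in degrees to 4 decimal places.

bisector direction at 154.8837° = (-0.905448,0.424457)
center distance |VC| = r/sin(θ/2) = 3.475580/sin(27.2264°) = 7.596768
C = V + |VC|·bis = (-6.9080,-2.5357)
T_A = V + ((C−V)·d_A)·d_A = V + 6.7551·d_A = (-4.1565,-0.4123)
T_B = V + ((C−V)·d_B)·d_B = V + 6.7551·d_B = (-6.7800,-6.0089)
sweep = 180° − θ = 125.5472°

center=(-6.9080,-2.5357) T_A=(-4.1565,-0.4123) T_B=(-6.7800,-6.0089) sweep=125.5472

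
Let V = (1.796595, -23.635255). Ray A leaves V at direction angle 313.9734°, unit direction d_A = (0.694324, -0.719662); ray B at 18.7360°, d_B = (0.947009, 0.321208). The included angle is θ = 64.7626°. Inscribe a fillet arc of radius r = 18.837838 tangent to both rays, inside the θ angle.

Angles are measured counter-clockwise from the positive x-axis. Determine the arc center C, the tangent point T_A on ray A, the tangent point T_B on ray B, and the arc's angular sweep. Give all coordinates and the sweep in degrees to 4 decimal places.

center=(35.9785,-31.9333) T_A=(22.4216,-45.0129) T_B=(29.9276,-14.0937) sweep=115.2374

bisector direction at 346.3547° = (0.971775,-0.235911)
center distance |VC| = r/sin(θ/2) = 18.837838/sin(32.3813°) = 35.174673
C = V + |VC|·bis = (35.9785,-31.9333)
T_A = V + ((C−V)·d_A)·d_A = V + 29.7051·d_A = (22.4216,-45.0129)
T_B = V + ((C−V)·d_B)·d_B = V + 29.7051·d_B = (29.9276,-14.0937)
sweep = 180° − θ = 115.2374°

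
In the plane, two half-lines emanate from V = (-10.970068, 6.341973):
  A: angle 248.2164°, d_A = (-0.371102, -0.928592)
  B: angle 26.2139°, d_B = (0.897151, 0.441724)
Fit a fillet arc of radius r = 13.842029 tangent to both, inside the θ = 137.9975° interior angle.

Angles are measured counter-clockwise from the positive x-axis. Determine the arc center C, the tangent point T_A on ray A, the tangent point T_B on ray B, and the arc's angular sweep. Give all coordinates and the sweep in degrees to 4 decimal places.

center=(-0.0884,-3.7292) T_A=(-12.9420,1.4076) T_B=(-6.2028,8.6892) sweep=42.0025

bisector direction at 317.2151° = (0.733909,-0.679247)
center distance |VC| = r/sin(θ/2) = 13.842029/sin(68.9988°) = 14.826944
C = V + |VC|·bis = (-0.0884,-3.7292)
T_A = V + ((C−V)·d_A)·d_A = V + 5.3138·d_A = (-12.9420,1.4076)
T_B = V + ((C−V)·d_B)·d_B = V + 5.3138·d_B = (-6.2028,8.6892)
sweep = 180° − θ = 42.0025°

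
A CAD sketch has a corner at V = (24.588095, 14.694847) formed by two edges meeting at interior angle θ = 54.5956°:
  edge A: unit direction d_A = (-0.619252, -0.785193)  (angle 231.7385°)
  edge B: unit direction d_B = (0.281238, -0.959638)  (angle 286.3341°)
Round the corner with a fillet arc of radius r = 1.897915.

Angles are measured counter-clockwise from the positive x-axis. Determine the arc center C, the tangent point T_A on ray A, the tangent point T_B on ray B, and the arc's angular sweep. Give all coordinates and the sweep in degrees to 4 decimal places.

center=(23.8010,10.6320) T_A=(22.3108,11.8073) T_B=(25.6223,11.1658) sweep=125.4044

bisector direction at 259.0363° = (-0.190187,-0.981748)
center distance |VC| = r/sin(θ/2) = 1.897915/sin(27.2978°) = 4.138358
C = V + |VC|·bis = (23.8010,10.6320)
T_A = V + ((C−V)·d_A)·d_A = V + 3.6775·d_A = (22.3108,11.8073)
T_B = V + ((C−V)·d_B)·d_B = V + 3.6775·d_B = (25.6223,11.1658)
sweep = 180° − θ = 125.4044°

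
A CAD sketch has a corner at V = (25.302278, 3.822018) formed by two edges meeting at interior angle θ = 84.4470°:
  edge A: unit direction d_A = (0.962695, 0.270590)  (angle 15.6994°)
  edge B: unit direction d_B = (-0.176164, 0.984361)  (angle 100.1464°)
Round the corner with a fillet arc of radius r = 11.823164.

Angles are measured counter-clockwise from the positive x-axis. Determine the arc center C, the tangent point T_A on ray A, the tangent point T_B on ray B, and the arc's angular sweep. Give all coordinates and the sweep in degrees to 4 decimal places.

bisector direction at 57.9229° = (0.531060,0.847334)
center distance |VC| = r/sin(θ/2) = 11.823164/sin(42.2235°) = 17.593356
C = V + |VC|·bis = (34.6454,18.7295)
T_A = V + ((C−V)·d_A)·d_A = V + 13.0284·d_A = (37.8446,7.3474)
T_B = V + ((C−V)·d_B)·d_B = V + 13.0284·d_B = (23.0071,16.6467)
sweep = 180° − θ = 95.5530°

center=(34.6454,18.7295) T_A=(37.8446,7.3474) T_B=(23.0071,16.6467) sweep=95.5530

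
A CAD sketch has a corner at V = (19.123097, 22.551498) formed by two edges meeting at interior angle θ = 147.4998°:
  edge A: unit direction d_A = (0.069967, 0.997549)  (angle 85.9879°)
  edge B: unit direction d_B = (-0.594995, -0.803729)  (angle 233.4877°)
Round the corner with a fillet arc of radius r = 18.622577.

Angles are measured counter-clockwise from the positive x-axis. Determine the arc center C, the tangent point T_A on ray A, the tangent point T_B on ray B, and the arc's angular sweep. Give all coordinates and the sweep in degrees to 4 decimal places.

center=(0.9259,29.2692) T_A=(19.5029,27.9662) T_B=(15.8934,18.1888) sweep=32.5002

bisector direction at 159.7378° = (-0.938118,0.346317)
center distance |VC| = r/sin(θ/2) = 18.622577/sin(73.7499°) = 19.397520
C = V + |VC|·bis = (0.9259,29.2692)
T_A = V + ((C−V)·d_A)·d_A = V + 5.4280·d_A = (19.5029,27.9662)
T_B = V + ((C−V)·d_B)·d_B = V + 5.4280·d_B = (15.8934,18.1888)
sweep = 180° − θ = 32.5002°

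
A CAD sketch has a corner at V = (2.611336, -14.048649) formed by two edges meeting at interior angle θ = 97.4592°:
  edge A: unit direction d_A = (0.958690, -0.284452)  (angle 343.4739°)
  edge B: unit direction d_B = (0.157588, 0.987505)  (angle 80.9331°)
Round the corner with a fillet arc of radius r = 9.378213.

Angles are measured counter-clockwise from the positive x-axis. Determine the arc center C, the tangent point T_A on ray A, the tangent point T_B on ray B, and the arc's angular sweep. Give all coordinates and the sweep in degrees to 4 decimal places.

center=(13.1694,-7.3990) T_A=(10.5017,-16.3898) T_B=(3.9083,-5.9211) sweep=82.5408

bisector direction at 32.2035° = (0.846161,0.532928)
center distance |VC| = r/sin(θ/2) = 9.378213/sin(48.7296°) = 12.477582
C = V + |VC|·bis = (13.1694,-7.3990)
T_A = V + ((C−V)·d_A)·d_A = V + 8.2304·d_A = (10.5017,-16.3898)
T_B = V + ((C−V)·d_B)·d_B = V + 8.2304·d_B = (3.9083,-5.9211)
sweep = 180° − θ = 82.5408°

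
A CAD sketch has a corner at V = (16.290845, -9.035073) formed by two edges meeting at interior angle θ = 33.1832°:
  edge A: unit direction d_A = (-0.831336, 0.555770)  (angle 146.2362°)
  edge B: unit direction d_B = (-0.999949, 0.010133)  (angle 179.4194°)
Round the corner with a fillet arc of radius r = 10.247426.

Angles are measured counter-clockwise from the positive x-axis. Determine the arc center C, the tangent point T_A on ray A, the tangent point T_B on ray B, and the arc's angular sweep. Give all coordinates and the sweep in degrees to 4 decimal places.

bisector direction at 162.8278° = (-0.955422,0.295245)
center distance |VC| = r/sin(θ/2) = 10.247426/sin(16.5916°) = 35.886894
C = V + |VC|·bis = (-17.9963,1.5603)
T_A = V + ((C−V)·d_A)·d_A = V + 34.3927·d_A = (-12.3011,10.0794)
T_B = V + ((C−V)·d_B)·d_B = V + 34.3927·d_B = (-18.1001,-8.6866)
sweep = 180° − θ = 146.8168°

center=(-17.9963,1.5603) T_A=(-12.3011,10.0794) T_B=(-18.1001,-8.6866) sweep=146.8168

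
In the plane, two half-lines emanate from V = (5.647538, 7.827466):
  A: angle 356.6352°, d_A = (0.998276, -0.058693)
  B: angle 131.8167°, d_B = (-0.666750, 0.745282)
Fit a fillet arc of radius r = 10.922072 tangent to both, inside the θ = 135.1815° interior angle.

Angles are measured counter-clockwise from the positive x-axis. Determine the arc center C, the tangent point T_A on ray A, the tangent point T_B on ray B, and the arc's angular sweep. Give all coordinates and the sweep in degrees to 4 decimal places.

center=(10.7846,18.4664) T_A=(10.1436,7.5631) T_B=(2.6446,11.1841) sweep=44.8185

bisector direction at 64.2260° = (0.434823,0.900516)
center distance |VC| = r/sin(θ/2) = 10.922072/sin(67.5907°) = 11.814229
C = V + |VC|·bis = (10.7846,18.4664)
T_A = V + ((C−V)·d_A)·d_A = V + 4.5038·d_A = (10.1436,7.5631)
T_B = V + ((C−V)·d_B)·d_B = V + 4.5038·d_B = (2.6446,11.1841)
sweep = 180° − θ = 44.8185°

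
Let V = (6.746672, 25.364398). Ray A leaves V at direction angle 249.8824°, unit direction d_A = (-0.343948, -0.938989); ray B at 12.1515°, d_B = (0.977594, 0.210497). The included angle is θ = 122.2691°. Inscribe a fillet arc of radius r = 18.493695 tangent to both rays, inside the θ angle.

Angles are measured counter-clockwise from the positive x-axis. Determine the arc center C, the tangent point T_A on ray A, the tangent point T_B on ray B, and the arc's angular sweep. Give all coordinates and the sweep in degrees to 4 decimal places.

center=(20.6057,9.4310) T_A=(3.2403,15.7919) T_B=(16.7128,27.5103) sweep=57.7309

bisector direction at 311.0170° = (0.656282,-0.754515)
center distance |VC| = r/sin(θ/2) = 18.493695/sin(61.1345°) = 21.117411
C = V + |VC|·bis = (20.6057,9.4310)
T_A = V + ((C−V)·d_A)·d_A = V + 10.1945·d_A = (3.2403,15.7919)
T_B = V + ((C−V)·d_B)·d_B = V + 10.1945·d_B = (16.7128,27.5103)
sweep = 180° − θ = 57.7309°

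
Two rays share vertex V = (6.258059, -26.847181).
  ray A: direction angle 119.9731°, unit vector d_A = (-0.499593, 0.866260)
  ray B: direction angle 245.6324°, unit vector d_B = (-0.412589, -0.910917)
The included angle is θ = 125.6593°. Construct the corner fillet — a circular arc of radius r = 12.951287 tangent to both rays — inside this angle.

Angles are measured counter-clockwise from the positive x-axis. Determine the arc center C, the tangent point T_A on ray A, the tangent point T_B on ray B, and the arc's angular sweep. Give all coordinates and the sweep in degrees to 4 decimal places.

center=(-8.2822,-27.5590) T_A=(2.9370,-21.0886) T_B=(3.5153,-32.9026) sweep=54.3407

bisector direction at 182.8028° = (-0.998804,-0.048898)
center distance |VC| = r/sin(θ/2) = 12.951287/sin(62.8297°) = 14.557687
C = V + |VC|·bis = (-8.2822,-27.5590)
T_A = V + ((C−V)·d_A)·d_A = V + 6.6476·d_A = (2.9370,-21.0886)
T_B = V + ((C−V)·d_B)·d_B = V + 6.6476·d_B = (3.5153,-32.9026)
sweep = 180° − θ = 54.3407°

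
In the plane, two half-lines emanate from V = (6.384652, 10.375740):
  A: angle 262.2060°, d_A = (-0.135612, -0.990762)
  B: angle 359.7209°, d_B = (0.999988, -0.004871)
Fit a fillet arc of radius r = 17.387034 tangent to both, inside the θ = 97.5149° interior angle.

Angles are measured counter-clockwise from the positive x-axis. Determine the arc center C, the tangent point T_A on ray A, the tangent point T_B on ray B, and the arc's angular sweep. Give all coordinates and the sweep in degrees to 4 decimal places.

bisector direction at 310.9635° = (0.655577,-0.755128)
center distance |VC| = r/sin(θ/2) = 17.387034/sin(48.7574°) = 23.123346
C = V + |VC|·bis = (21.5438,-7.0853)
T_A = V + ((C−V)·d_A)·d_A = V + 15.2440·d_A = (4.3174,-4.7275)
T_B = V + ((C−V)·d_B)·d_B = V + 15.2440·d_B = (21.6285,10.3015)
sweep = 180° − θ = 82.4851°

center=(21.5438,-7.0853) T_A=(4.3174,-4.7275) T_B=(21.6285,10.3015) sweep=82.4851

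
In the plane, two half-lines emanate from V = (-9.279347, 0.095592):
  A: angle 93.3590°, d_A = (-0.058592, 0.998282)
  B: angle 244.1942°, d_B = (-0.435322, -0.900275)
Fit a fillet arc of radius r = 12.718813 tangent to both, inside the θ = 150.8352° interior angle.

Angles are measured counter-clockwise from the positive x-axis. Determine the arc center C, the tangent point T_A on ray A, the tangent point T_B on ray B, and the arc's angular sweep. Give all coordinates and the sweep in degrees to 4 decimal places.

bisector direction at 168.7766° = (-0.980876,0.194635)
center distance |VC| = r/sin(θ/2) = 12.718813/sin(75.4176°) = 13.142167
C = V + |VC|·bis = (-22.1702,2.6535)
T_A = V + ((C−V)·d_A)·d_A = V + 3.3088·d_A = (-9.4732,3.3987)
T_B = V + ((C−V)·d_B)·d_B = V + 3.3088·d_B = (-10.7198,-2.8833)
sweep = 180° − θ = 29.1648°

center=(-22.1702,2.6535) T_A=(-9.4732,3.3987) T_B=(-10.7198,-2.8833) sweep=29.1648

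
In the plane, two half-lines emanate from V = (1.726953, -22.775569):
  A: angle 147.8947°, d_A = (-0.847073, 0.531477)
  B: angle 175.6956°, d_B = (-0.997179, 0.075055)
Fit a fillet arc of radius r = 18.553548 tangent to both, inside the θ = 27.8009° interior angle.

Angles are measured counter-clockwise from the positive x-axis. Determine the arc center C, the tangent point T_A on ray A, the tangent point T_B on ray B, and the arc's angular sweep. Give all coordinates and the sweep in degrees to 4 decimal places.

bisector direction at 161.7952° = (-0.949946,0.312415)
center distance |VC| = r/sin(θ/2) = 18.553548/sin(13.9004°) = 77.230614
C = V + |VC|·bis = (-71.6379,1.3525)
T_A = V + ((C−V)·d_A)·d_A = V + 74.9689·d_A = (-61.7771,17.0687)
T_B = V + ((C−V)·d_B)·d_B = V + 74.9689·d_B = (-73.0305,-17.1488)
sweep = 180° − θ = 152.1991°

center=(-71.6379,1.3525) T_A=(-61.7771,17.0687) T_B=(-73.0305,-17.1488) sweep=152.1991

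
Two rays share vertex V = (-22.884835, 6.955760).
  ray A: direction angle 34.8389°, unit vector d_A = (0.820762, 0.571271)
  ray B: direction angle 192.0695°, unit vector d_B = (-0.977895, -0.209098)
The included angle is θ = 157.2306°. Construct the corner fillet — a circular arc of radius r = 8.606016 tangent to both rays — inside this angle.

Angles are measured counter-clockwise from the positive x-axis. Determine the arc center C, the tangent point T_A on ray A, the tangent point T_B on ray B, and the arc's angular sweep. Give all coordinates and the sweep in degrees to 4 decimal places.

center=(-26.3789,15.0092) T_A=(-21.4625,7.9457) T_B=(-24.5794,6.5934) sweep=22.7694

bisector direction at 113.4542° = (-0.398016,0.917379)
center distance |VC| = r/sin(θ/2) = 8.606016/sin(78.6153°) = 8.778747
C = V + |VC|·bis = (-26.3789,15.0092)
T_A = V + ((C−V)·d_A)·d_A = V + 1.7329·d_A = (-21.4625,7.9457)
T_B = V + ((C−V)·d_B)·d_B = V + 1.7329·d_B = (-24.5794,6.5934)
sweep = 180° − θ = 22.7694°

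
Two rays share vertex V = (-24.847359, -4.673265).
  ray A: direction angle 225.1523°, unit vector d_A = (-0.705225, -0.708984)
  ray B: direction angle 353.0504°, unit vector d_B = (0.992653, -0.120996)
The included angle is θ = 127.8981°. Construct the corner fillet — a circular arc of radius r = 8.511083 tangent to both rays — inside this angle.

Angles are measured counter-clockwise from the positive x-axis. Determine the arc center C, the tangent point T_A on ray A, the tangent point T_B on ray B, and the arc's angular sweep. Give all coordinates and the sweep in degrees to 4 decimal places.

center=(-21.7472,-13.6252) T_A=(-27.7815,-7.6230) T_B=(-20.7174,-5.1767) sweep=52.1019

bisector direction at 289.1014° = (0.327240,-0.944941)
center distance |VC| = r/sin(θ/2) = 8.511083/sin(63.9490°) = 9.473560
C = V + |VC|·bis = (-21.7472,-13.6252)
T_A = V + ((C−V)·d_A)·d_A = V + 4.1605·d_A = (-27.7815,-7.6230)
T_B = V + ((C−V)·d_B)·d_B = V + 4.1605·d_B = (-20.7174,-5.1767)
sweep = 180° − θ = 52.1019°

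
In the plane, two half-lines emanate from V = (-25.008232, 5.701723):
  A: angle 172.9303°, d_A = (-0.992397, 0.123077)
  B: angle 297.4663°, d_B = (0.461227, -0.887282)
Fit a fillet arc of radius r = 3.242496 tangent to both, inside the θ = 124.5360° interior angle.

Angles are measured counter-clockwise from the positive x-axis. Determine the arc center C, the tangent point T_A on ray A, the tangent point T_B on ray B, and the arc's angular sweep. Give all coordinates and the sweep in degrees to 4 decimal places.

center=(-27.0990,2.6937) T_A=(-26.6999,5.9115) T_B=(-24.2220,4.1892) sweep=55.4640

bisector direction at 235.1983° = (-0.570738,-0.821132)
center distance |VC| = r/sin(θ/2) = 3.242496/sin(62.2680°) = 3.663283
C = V + |VC|·bis = (-27.0990,2.6937)
T_A = V + ((C−V)·d_A)·d_A = V + 1.7047·d_A = (-26.6999,5.9115)
T_B = V + ((C−V)·d_B)·d_B = V + 1.7047·d_B = (-24.2220,4.1892)
sweep = 180° − θ = 55.4640°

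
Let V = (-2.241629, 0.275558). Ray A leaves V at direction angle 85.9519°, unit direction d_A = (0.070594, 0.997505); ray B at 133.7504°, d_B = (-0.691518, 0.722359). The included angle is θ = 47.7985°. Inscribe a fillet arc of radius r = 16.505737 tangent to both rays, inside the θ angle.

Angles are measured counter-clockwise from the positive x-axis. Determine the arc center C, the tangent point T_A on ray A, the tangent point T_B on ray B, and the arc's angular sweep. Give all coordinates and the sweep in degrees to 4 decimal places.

center=(-16.0767,38.5965) T_A=(0.3879,37.4313) T_B=(-27.9997,27.1824) sweep=132.2015

bisector direction at 109.8511° = (-0.339578,0.940578)
center distance |VC| = r/sin(θ/2) = 16.505737/sin(23.8992°) = 40.741867
C = V + |VC|·bis = (-16.0767,38.5965)
T_A = V + ((C−V)·d_A)·d_A = V + 37.2486·d_A = (0.3879,37.4313)
T_B = V + ((C−V)·d_B)·d_B = V + 37.2486·d_B = (-27.9997,27.1824)
sweep = 180° − θ = 132.2015°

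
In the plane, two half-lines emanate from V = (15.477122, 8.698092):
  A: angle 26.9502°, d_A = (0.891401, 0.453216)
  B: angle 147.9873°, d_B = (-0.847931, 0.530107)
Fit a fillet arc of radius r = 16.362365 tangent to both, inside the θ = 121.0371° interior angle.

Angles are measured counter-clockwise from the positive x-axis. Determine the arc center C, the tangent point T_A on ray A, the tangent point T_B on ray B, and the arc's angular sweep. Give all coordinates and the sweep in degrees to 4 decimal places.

bisector direction at 87.4688° = (0.044164,0.999024)
center distance |VC| = r/sin(θ/2) = 16.362365/sin(60.5185°) = 18.796188
C = V + |VC|·bis = (16.3072,27.4759)
T_A = V + ((C−V)·d_A)·d_A = V + 9.2504·d_A = (23.7229,12.8905)
T_B = V + ((C−V)·d_B)·d_B = V + 9.2504·d_B = (7.6334,13.6018)
sweep = 180° − θ = 58.9629°

center=(16.3072,27.4759) T_A=(23.7229,12.8905) T_B=(7.6334,13.6018) sweep=58.9629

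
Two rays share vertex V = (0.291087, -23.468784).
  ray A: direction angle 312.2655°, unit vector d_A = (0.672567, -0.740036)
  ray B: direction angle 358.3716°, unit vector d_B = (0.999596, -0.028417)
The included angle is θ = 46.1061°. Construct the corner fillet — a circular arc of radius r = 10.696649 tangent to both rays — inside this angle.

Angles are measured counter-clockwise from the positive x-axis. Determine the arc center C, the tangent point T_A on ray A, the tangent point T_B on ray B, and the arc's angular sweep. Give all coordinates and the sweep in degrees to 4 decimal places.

bisector direction at 335.3185° = (0.908643,-0.417573)
center distance |VC| = r/sin(θ/2) = 10.696649/sin(23.0530°) = 27.316411
C = V + |VC|·bis = (25.1120,-34.8754)
T_A = V + ((C−V)·d_A)·d_A = V + 25.1350·d_A = (17.1961,-42.0696)
T_B = V + ((C−V)·d_B)·d_B = V + 25.1350·d_B = (25.4159,-24.1830)
sweep = 180° − θ = 133.8939°

center=(25.1120,-34.8754) T_A=(17.1961,-42.0696) T_B=(25.4159,-24.1830) sweep=133.8939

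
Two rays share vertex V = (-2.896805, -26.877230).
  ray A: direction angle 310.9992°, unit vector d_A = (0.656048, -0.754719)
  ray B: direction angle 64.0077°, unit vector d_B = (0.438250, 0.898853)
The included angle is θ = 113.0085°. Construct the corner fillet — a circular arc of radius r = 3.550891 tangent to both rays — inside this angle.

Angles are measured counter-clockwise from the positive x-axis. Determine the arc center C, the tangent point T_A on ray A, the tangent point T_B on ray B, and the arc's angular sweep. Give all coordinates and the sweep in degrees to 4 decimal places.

bisector direction at 7.5034° = (0.991437,0.130586)
center distance |VC| = r/sin(θ/2) = 3.550891/sin(56.5042°) = 4.258037
C = V + |VC|·bis = (1.3248,-26.3212)
T_A = V + ((C−V)·d_A)·d_A = V + 2.3499·d_A = (-1.3552,-28.6507)
T_B = V + ((C−V)·d_B)·d_B = V + 2.3499·d_B = (-1.8670,-24.7650)
sweep = 180° − θ = 66.9915°

center=(1.3248,-26.3212) T_A=(-1.3552,-28.6507) T_B=(-1.8670,-24.7650) sweep=66.9915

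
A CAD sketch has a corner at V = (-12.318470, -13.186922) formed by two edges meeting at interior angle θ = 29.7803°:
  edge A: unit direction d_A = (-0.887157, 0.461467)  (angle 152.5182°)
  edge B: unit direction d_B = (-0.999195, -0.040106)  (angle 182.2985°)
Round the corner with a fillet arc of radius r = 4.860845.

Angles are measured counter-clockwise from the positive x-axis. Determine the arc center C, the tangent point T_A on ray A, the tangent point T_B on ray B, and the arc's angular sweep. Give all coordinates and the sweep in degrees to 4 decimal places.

bisector direction at 167.4084° = (-0.975949,0.218001)
center distance |VC| = r/sin(θ/2) = 4.860845/sin(14.8902°) = 18.916248
C = V + |VC|·bis = (-30.7798,-9.0632)
T_A = V + ((C−V)·d_A)·d_A = V + 18.2810·d_A = (-28.5366,-4.7508)
T_B = V + ((C−V)·d_B)·d_B = V + 18.2810·d_B = (-30.5848,-13.9201)
sweep = 180° − θ = 150.2197°

center=(-30.7798,-9.0632) T_A=(-28.5366,-4.7508) T_B=(-30.5848,-13.9201) sweep=150.2197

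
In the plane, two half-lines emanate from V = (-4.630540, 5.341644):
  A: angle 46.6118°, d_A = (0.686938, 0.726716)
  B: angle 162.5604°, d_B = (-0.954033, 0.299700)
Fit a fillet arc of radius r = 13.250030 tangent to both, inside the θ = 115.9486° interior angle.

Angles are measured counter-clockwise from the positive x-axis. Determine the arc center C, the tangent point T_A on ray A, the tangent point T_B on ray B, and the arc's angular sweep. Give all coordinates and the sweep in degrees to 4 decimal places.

bisector direction at 104.5861° = (-0.251835,0.967770)
center distance |VC| = r/sin(θ/2) = 13.250030/sin(57.9743°) = 15.628531
C = V + |VC|·bis = (-8.5663,20.4665)
T_A = V + ((C−V)·d_A)·d_A = V + 8.2878·d_A = (1.0627,11.3645)
T_B = V + ((C−V)·d_B)·d_B = V + 8.2878·d_B = (-12.5374,7.8255)
sweep = 180° − θ = 64.0514°

center=(-8.5663,20.4665) T_A=(1.0627,11.3645) T_B=(-12.5374,7.8255) sweep=64.0514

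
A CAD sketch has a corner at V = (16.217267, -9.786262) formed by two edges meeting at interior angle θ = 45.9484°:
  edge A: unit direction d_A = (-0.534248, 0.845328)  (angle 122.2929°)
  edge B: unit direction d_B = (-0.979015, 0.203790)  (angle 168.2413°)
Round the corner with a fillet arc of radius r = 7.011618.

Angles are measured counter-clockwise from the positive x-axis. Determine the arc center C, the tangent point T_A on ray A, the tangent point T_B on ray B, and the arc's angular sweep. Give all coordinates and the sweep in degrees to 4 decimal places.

bisector direction at 145.2671° = (-0.821817,0.569752)
center distance |VC| = r/sin(θ/2) = 7.011618/sin(22.9742°) = 17.963925
C = V + |VC|·bis = (1.4542,0.4487)
T_A = V + ((C−V)·d_A)·d_A = V + 16.5390·d_A = (7.3813,4.1947)
T_B = V + ((C−V)·d_B)·d_B = V + 16.5390·d_B = (0.0253,-6.4158)
sweep = 180° − θ = 134.0516°

center=(1.4542,0.4487) T_A=(7.3813,4.1947) T_B=(0.0253,-6.4158) sweep=134.0516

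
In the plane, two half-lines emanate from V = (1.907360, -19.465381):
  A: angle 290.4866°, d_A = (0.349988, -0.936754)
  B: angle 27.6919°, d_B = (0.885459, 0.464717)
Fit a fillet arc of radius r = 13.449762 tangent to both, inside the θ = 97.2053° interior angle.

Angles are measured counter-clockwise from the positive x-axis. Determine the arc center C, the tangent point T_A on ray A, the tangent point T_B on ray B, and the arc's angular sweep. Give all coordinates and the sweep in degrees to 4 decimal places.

center=(18.6561,-25.8647) T_A=(6.0570,-30.5720) T_B=(12.4058,-13.9555) sweep=82.7947

bisector direction at 339.0893° = (0.934138,-0.356913)
center distance |VC| = r/sin(θ/2) = 13.449762/sin(48.6026°) = 17.929630
C = V + |VC|·bis = (18.6561,-25.8647)
T_A = V + ((C−V)·d_A)·d_A = V + 11.8565·d_A = (6.0570,-30.5720)
T_B = V + ((C−V)·d_B)·d_B = V + 11.8565·d_B = (12.4058,-13.9555)
sweep = 180° − θ = 82.7947°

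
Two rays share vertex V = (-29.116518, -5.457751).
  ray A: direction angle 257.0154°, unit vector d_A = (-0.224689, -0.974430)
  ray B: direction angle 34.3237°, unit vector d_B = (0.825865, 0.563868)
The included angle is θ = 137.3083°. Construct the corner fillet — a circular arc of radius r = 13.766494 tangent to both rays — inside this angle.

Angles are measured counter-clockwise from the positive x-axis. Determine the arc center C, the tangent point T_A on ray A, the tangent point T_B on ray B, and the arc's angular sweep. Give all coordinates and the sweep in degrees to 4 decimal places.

center=(-16.9109,-13.7934) T_A=(-30.3254,-10.7002) T_B=(-24.6733,-2.4241) sweep=42.6917

bisector direction at 325.6696° = (0.825799,-0.563965)
center distance |VC| = r/sin(θ/2) = 13.766494/sin(68.6542°) = 14.780428
C = V + |VC|·bis = (-16.9109,-13.7934)
T_A = V + ((C−V)·d_A)·d_A = V + 5.3800·d_A = (-30.3254,-10.7002)
T_B = V + ((C−V)·d_B)·d_B = V + 5.3800·d_B = (-24.6733,-2.4241)
sweep = 180° − θ = 42.6917°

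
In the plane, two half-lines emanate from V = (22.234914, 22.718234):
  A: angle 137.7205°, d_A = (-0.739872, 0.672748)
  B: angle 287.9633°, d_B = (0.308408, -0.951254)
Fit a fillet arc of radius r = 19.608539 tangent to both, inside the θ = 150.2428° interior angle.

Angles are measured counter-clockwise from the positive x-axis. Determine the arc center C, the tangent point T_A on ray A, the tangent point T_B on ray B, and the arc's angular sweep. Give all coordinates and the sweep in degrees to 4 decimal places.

bisector direction at 212.8419° = (-0.840170,-0.542323)
center distance |VC| = r/sin(θ/2) = 19.608539/sin(75.1214°) = 20.288780
C = V + |VC|·bis = (5.1889,11.7152)
T_A = V + ((C−V)·d_A)·d_A = V + 5.2096·d_A = (18.3805,26.2230)
T_B = V + ((C−V)·d_B)·d_B = V + 5.2096·d_B = (23.8416,17.7626)
sweep = 180° − θ = 29.7572°

center=(5.1889,11.7152) T_A=(18.3805,26.2230) T_B=(23.8416,17.7626) sweep=29.7572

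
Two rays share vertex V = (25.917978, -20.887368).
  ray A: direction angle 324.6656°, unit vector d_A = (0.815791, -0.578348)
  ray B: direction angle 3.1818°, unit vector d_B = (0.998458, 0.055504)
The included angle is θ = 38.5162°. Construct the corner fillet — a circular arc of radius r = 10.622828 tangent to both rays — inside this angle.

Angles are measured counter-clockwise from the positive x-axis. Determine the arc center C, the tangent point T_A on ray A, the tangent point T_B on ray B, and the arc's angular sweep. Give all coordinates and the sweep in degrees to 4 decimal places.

center=(56.8660,-29.8062) T_A=(50.7223,-38.4722) T_B=(56.2764,-19.1997) sweep=141.4838

bisector direction at 343.9237° = (0.960894,-0.276917)
center distance |VC| = r/sin(θ/2) = 10.622828/sin(19.2581°) = 32.207555
C = V + |VC|·bis = (56.8660,-29.8062)
T_A = V + ((C−V)·d_A)·d_A = V + 30.4053·d_A = (50.7223,-38.4722)
T_B = V + ((C−V)·d_B)·d_B = V + 30.4053·d_B = (56.2764,-19.1997)
sweep = 180° − θ = 141.4838°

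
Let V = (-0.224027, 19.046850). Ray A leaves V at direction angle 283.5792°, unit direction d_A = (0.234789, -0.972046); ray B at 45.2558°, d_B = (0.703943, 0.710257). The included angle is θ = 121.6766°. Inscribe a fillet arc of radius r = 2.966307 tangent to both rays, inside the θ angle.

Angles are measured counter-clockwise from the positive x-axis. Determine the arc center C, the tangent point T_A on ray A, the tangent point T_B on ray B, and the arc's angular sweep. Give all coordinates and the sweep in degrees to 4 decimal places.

center=(3.0480,18.1344) T_A=(0.1646,17.4379) T_B=(0.9411,20.2225) sweep=58.3234

bisector direction at 344.4175° = (0.963245,-0.268626)
center distance |VC| = r/sin(θ/2) = 2.966307/sin(60.8383°) = 3.396867
C = V + |VC|·bis = (3.0480,18.1344)
T_A = V + ((C−V)·d_A)·d_A = V + 1.6552·d_A = (0.1646,17.4379)
T_B = V + ((C−V)·d_B)·d_B = V + 1.6552·d_B = (0.9411,20.2225)
sweep = 180° − θ = 58.3234°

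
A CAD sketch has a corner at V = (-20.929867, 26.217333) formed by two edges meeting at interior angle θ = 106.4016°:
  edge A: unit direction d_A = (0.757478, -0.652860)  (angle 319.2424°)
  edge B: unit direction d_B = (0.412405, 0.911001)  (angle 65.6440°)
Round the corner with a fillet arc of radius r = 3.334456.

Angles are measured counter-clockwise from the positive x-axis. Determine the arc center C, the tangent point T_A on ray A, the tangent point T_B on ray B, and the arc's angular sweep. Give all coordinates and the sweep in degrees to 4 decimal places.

bisector direction at 12.4432° = (0.976510,0.215472)
center distance |VC| = r/sin(θ/2) = 3.334456/sin(53.2008°) = 4.164219
C = V + |VC|·bis = (-16.8635,27.1146)
T_A = V + ((C−V)·d_A)·d_A = V + 2.4944·d_A = (-19.0404,24.5888)
T_B = V + ((C−V)·d_B)·d_B = V + 2.4944·d_B = (-19.9012,28.4898)
sweep = 180° − θ = 73.5984°

center=(-16.8635,27.1146) T_A=(-19.0404,24.5888) T_B=(-19.9012,28.4898) sweep=73.5984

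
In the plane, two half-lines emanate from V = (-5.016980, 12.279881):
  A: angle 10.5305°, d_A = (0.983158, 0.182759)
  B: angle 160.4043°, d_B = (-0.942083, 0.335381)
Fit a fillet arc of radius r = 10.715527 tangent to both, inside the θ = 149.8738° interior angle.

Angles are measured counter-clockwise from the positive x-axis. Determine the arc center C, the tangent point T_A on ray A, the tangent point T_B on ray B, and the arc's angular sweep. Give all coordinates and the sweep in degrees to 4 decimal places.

bisector direction at 85.4674° = (0.079026,0.996873)
center distance |VC| = r/sin(θ/2) = 10.715527/sin(74.9369°) = 11.096811
C = V + |VC|·bis = (-4.1400,23.3420)
T_A = V + ((C−V)·d_A)·d_A = V + 2.8839·d_A = (-2.1817,12.8069)
T_B = V + ((C−V)·d_B)·d_B = V + 2.8839·d_B = (-7.7338,13.2471)
sweep = 180° − θ = 30.1262°

center=(-4.1400,23.3420) T_A=(-2.1817,12.8069) T_B=(-7.7338,13.2471) sweep=30.1262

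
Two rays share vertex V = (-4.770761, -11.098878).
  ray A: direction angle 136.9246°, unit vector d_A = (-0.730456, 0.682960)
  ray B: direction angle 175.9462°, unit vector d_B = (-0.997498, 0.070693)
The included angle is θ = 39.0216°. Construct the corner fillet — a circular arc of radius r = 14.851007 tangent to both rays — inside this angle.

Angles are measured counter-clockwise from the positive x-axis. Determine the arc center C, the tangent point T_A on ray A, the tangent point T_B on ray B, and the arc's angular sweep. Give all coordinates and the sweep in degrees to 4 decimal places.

bisector direction at 156.4354° = (-0.916610,0.399783)
center distance |VC| = r/sin(θ/2) = 14.851007/sin(19.5108°) = 44.466151
C = V + |VC|·bis = (-45.5289,6.6779)
T_A = V + ((C−V)·d_A)·d_A = V + 41.9128·d_A = (-35.3862,17.5259)
T_B = V + ((C−V)·d_B)·d_B = V + 41.9128·d_B = (-46.5787,-8.1359)
sweep = 180° − θ = 140.9784°

center=(-45.5289,6.6779) T_A=(-35.3862,17.5259) T_B=(-46.5787,-8.1359) sweep=140.9784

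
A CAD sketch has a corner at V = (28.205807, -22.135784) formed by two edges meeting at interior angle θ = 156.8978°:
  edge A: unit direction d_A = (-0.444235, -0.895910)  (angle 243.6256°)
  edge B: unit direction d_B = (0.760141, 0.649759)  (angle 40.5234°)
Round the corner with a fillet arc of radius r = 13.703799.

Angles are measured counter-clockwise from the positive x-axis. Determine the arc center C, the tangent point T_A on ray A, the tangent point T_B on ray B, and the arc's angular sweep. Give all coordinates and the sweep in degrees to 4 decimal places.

bisector direction at 322.0745° = (0.788811,-0.614636)
center distance |VC| = r/sin(θ/2) = 13.703799/sin(78.4489°) = 13.987086
C = V + |VC|·bis = (39.2390,-30.7328)
T_A = V + ((C−V)·d_A)·d_A = V + 2.8008·d_A = (26.9616,-24.6450)
T_B = V + ((C−V)·d_B)·d_B = V + 2.8008·d_B = (30.3348,-20.3159)
sweep = 180° − θ = 23.1022°

center=(39.2390,-30.7328) T_A=(26.9616,-24.6450) T_B=(30.3348,-20.3159) sweep=23.1022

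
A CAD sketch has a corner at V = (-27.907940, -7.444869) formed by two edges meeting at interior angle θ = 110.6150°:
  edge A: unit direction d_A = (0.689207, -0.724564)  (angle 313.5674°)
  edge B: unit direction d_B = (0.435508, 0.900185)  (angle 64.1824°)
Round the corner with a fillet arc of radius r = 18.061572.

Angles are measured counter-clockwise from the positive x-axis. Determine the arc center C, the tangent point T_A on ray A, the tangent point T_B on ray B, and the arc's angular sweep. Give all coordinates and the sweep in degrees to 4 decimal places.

center=(-6.2041,-4.0559) T_A=(-19.2908,-16.5040) T_B=(-22.4628,3.8101) sweep=69.3850

bisector direction at 8.8749° = (0.988028,0.154278)
center distance |VC| = r/sin(θ/2) = 18.061572/sin(55.3075°) = 21.966875
C = V + |VC|·bis = (-6.2041,-4.0559)
T_A = V + ((C−V)·d_A)·d_A = V + 12.5029·d_A = (-19.2908,-16.5040)
T_B = V + ((C−V)·d_B)·d_B = V + 12.5029·d_B = (-22.4628,3.8101)
sweep = 180° − θ = 69.3850°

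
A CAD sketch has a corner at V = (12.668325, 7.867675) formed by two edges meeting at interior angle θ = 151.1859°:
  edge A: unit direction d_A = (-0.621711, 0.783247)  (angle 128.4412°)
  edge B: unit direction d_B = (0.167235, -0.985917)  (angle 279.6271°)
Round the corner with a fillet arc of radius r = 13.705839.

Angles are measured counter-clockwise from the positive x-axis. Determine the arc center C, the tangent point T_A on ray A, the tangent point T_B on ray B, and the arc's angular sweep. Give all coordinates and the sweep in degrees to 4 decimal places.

bisector direction at 204.0342° = (-0.913303,-0.407281)
center distance |VC| = r/sin(θ/2) = 13.705839/sin(75.5930°) = 14.150847
C = V + |VC|·bis = (-0.2557,2.1043)
T_A = V + ((C−V)·d_A)·d_A = V + 3.5209·d_A = (10.4794,10.6254)
T_B = V + ((C−V)·d_B)·d_B = V + 3.5209·d_B = (13.2571,4.3964)
sweep = 180° − θ = 28.8141°

center=(-0.2557,2.1043) T_A=(10.4794,10.6254) T_B=(13.2571,4.3964) sweep=28.8141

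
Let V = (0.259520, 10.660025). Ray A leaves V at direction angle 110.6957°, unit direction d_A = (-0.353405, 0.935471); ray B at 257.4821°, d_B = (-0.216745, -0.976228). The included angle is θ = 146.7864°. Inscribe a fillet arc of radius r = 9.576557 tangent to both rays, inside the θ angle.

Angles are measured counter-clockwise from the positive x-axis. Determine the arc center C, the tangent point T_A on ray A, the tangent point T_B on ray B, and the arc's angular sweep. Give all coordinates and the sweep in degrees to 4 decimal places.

center=(-9.7084,9.9475) T_A=(-0.7499,13.3319) T_B=(-0.3595,7.8718) sweep=33.2136

bisector direction at 184.0889° = (-0.997455,-0.071304)
center distance |VC| = r/sin(θ/2) = 9.576557/sin(73.3932°) = 9.993395
C = V + |VC|·bis = (-9.7084,9.9475)
T_A = V + ((C−V)·d_A)·d_A = V + 2.8561·d_A = (-0.7499,13.3319)
T_B = V + ((C−V)·d_B)·d_B = V + 2.8561·d_B = (-0.3595,7.8718)
sweep = 180° − θ = 33.2136°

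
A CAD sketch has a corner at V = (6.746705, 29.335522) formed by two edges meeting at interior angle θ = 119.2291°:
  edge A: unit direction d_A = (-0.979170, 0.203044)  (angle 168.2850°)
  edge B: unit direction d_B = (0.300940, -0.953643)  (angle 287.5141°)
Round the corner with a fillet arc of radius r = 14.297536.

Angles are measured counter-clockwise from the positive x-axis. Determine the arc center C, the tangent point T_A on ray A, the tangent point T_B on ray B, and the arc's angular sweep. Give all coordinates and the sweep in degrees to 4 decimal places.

bisector direction at 227.8996° = (-0.670432,-0.741971)
center distance |VC| = r/sin(θ/2) = 14.297536/sin(59.6146°) = 16.574122
C = V + |VC|·bis = (-4.3651,17.0380)
T_A = V + ((C−V)·d_A)·d_A = V + 8.3834·d_A = (-1.4621,31.0377)
T_B = V + ((C−V)·d_B)·d_B = V + 8.3834·d_B = (9.2696,21.3407)
sweep = 180° − θ = 60.7709°

center=(-4.3651,17.0380) T_A=(-1.4621,31.0377) T_B=(9.2696,21.3407) sweep=60.7709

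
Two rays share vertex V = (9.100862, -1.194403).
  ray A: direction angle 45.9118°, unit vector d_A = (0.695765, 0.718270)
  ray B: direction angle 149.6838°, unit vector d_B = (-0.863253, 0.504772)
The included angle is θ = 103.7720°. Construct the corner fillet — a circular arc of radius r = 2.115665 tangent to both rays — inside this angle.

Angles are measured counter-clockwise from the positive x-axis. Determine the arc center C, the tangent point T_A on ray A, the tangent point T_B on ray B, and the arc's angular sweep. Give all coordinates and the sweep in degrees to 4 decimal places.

bisector direction at 97.7978° = (-0.135678,0.990753)
center distance |VC| = r/sin(θ/2) = 2.115665/sin(51.8860°) = 2.689003
C = V + |VC|·bis = (8.7360,1.4697)
T_A = V + ((C−V)·d_A)·d_A = V + 1.6597·d_A = (10.2556,-0.0023)
T_B = V + ((C−V)·d_B)·d_B = V + 1.6597·d_B = (7.6681,-0.3566)
sweep = 180° − θ = 76.2280°

center=(8.7360,1.4697) T_A=(10.2556,-0.0023) T_B=(7.6681,-0.3566) sweep=76.2280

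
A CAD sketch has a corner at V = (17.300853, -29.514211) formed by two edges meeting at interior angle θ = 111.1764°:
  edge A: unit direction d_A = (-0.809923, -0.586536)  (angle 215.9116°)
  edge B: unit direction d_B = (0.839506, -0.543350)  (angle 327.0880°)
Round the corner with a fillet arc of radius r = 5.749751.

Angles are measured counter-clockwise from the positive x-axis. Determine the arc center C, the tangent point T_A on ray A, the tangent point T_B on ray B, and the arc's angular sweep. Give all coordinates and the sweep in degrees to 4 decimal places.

center=(17.4833,-36.4812) T_A=(14.1108,-31.8244) T_B=(20.6074,-31.6543) sweep=68.8236

bisector direction at 271.4998° = (0.026173,-0.999657)
center distance |VC| = r/sin(θ/2) = 5.749751/sin(55.5882°) = 6.969419
C = V + |VC|·bis = (17.4833,-36.4812)
T_A = V + ((C−V)·d_A)·d_A = V + 3.9387·d_A = (14.1108,-31.8244)
T_B = V + ((C−V)·d_B)·d_B = V + 3.9387·d_B = (20.6074,-31.6543)
sweep = 180° − θ = 68.8236°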